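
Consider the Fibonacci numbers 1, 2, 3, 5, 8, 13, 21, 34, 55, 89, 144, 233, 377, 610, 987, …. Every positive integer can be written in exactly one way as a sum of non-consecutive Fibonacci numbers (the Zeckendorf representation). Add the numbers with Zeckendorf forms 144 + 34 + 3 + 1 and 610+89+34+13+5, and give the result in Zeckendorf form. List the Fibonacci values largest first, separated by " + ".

The two numbers are 182 and 751, so their sum is 933.
Greedily peel off the largest Fibonacci term at each step:
610 ≤ 933 < 987, so take 610; remainder 323
233 ≤ 323 < 377, so take 233; remainder 90
89 ≤ 90 < 144, so take 89; remainder 1
1 ≤ 1 < 2, so take 1; remainder 0

610 + 233 + 89 + 1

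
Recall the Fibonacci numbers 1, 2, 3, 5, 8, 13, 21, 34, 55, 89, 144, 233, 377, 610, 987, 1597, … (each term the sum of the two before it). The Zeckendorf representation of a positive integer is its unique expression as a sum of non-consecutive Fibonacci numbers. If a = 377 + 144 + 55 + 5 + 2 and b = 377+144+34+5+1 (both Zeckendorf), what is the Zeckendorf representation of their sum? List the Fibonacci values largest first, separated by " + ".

The two numbers are 583 and 561, so their sum is 1144.
subtract 987 from 1144: 157 remains
subtract 144 from 157: 13 remains
subtract 13 from 13: 0 remains

987 + 144 + 13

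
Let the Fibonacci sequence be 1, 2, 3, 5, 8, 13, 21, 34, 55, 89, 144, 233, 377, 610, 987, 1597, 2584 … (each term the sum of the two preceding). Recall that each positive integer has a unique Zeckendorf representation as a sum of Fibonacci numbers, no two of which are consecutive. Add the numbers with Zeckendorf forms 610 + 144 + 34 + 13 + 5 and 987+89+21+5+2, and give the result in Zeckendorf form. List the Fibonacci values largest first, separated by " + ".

The two numbers are 806 and 1104, so their sum is 1910.
Greedily peel off the largest Fibonacci term at each step:
1910 − 1597 = 313
313 − 233 = 80
80 − 55 = 25
25 − 21 = 4
4 − 3 = 1
1 − 1 = 0

1597 + 233 + 55 + 21 + 3 + 1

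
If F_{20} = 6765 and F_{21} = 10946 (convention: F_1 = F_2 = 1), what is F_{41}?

By F_{2k+1} = F_k² + F_{k+1}²: F_{41} = 6765² + 10946² = 45765225 + 119814916 = 165580141.

165580141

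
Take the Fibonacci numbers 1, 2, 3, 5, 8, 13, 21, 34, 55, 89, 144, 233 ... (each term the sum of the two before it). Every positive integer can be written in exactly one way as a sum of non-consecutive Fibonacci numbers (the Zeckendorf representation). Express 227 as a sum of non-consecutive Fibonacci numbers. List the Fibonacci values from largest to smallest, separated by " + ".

Greedily peel off the largest Fibonacci term at each step:
144 ≤ 227 < 233, so take 144; remainder 83
55 ≤ 83 < 89, so take 55; remainder 28
21 ≤ 28 < 34, so take 21; remainder 7
5 ≤ 7 < 8, so take 5; remainder 2
2 ≤ 2 < 3, so take 2; remainder 0
So 227 = 144 + 55 + 21 + 5 + 2, with no two terms consecutive in the sequence.

144 + 55 + 21 + 5 + 2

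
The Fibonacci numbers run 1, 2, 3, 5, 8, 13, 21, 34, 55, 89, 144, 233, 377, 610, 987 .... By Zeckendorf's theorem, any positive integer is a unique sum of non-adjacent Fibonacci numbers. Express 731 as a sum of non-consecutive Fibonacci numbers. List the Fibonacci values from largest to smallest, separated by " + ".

610 + 89 + 21 + 8 + 3

subtract 610 from 731: 121 remains
subtract 89 from 121: 32 remains
subtract 21 from 32: 11 remains
subtract 8 from 11: 3 remains
subtract 3 from 3: 0 remains
So 731 = 610 + 89 + 21 + 8 + 3, with no two terms consecutive in the sequence.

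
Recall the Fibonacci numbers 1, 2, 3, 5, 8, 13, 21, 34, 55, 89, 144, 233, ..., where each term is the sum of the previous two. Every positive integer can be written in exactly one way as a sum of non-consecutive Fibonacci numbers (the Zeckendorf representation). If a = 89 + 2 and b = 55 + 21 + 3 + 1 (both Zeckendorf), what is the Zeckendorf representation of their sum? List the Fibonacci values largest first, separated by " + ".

The two numbers are 91 and 80, so their sum is 171.
Greedily peel off the largest Fibonacci term at each step:
171 − 144 = 27
27 − 21 = 6
6 − 5 = 1
1 − 1 = 0

144 + 21 + 5 + 1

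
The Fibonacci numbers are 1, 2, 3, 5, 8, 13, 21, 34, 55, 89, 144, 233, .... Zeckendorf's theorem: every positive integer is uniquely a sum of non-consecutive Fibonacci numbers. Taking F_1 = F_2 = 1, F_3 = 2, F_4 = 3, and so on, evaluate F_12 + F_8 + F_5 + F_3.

172

F_12 + F_8 + F_5 + F_3 = 144 + 21 + 5 + 2 = 172.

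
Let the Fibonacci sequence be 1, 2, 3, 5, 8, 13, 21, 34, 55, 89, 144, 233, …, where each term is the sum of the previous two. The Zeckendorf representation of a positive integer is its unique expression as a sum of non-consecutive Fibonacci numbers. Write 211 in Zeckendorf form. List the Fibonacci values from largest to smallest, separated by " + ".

Repeatedly subtract the largest Fibonacci number that fits:
144 ≤ 211 < 233, so take 144; remainder 67
55 ≤ 67 < 89, so take 55; remainder 12
8 ≤ 12 < 13, so take 8; remainder 4
3 ≤ 4 < 5, so take 3; remainder 1
1 ≤ 1 < 2, so take 1; remainder 0
So 211 = 144 + 55 + 8 + 3 + 1, with no two terms consecutive in the sequence.

144 + 55 + 8 + 3 + 1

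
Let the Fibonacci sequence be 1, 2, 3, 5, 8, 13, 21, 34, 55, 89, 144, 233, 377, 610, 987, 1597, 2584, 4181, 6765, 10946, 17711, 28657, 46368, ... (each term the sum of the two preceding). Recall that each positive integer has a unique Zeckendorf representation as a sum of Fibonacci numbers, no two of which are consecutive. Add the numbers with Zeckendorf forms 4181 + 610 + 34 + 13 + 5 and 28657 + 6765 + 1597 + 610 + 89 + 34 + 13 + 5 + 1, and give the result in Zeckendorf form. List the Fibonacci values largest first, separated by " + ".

The two numbers are 4843 and 37771, so their sum is 42614.
Repeatedly subtract the largest Fibonacci number that fits:
42614: greatest Fibonacci not exceeding it is 28657, leaving 13957
13957: greatest Fibonacci not exceeding it is 10946, leaving 3011
3011: greatest Fibonacci not exceeding it is 2584, leaving 427
427: greatest Fibonacci not exceeding it is 377, leaving 50
50: greatest Fibonacci not exceeding it is 34, leaving 16
16: greatest Fibonacci not exceeding it is 13, leaving 3
3: greatest Fibonacci not exceeding it is 3, leaving 0

28657 + 10946 + 2584 + 377 + 34 + 13 + 3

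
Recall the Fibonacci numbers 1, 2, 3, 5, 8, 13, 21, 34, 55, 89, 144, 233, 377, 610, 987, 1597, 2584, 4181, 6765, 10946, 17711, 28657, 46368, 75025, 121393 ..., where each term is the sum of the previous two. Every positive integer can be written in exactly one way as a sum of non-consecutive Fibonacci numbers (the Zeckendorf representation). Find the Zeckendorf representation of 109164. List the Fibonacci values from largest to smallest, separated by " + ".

75025 + 28657 + 4181 + 987 + 233 + 55 + 21 + 5

Greedy algorithm:
take 75025 (≤ 109164); 109164 − 75025 = 34139
take 28657 (≤ 34139); 34139 − 28657 = 5482
take 4181 (≤ 5482); 5482 − 4181 = 1301
take 987 (≤ 1301); 1301 − 987 = 314
take 233 (≤ 314); 314 − 233 = 81
take 55 (≤ 81); 81 − 55 = 26
take 21 (≤ 26); 26 − 21 = 5
take 5 (≤ 5); 5 − 5 = 0
So 109164 = 75025 + 28657 + 4181 + 987 + 233 + 55 + 21 + 5, with no two terms consecutive in the sequence.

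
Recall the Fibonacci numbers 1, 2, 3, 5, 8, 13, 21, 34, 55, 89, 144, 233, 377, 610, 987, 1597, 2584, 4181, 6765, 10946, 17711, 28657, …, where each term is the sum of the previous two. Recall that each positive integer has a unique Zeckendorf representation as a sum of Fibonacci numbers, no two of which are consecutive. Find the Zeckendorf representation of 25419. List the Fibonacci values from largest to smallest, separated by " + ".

17711 + 6765 + 610 + 233 + 89 + 8 + 3

take 17711 (≤ 25419); 25419 − 17711 = 7708
take 6765 (≤ 7708); 7708 − 6765 = 943
take 610 (≤ 943); 943 − 610 = 333
take 233 (≤ 333); 333 − 233 = 100
take 89 (≤ 100); 100 − 89 = 11
take 8 (≤ 11); 11 − 8 = 3
take 3 (≤ 3); 3 − 3 = 0
So 25419 = 17711 + 6765 + 610 + 233 + 89 + 8 + 3, with no two terms consecutive in the sequence.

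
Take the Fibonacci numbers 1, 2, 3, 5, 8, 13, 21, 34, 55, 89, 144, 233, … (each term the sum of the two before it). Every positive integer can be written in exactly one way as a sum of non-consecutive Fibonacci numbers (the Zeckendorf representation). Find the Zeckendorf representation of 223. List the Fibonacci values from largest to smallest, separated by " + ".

144 ≤ 223 < 233, so take 144; remainder 79
55 ≤ 79 < 89, so take 55; remainder 24
21 ≤ 24 < 34, so take 21; remainder 3
3 ≤ 3 < 5, so take 3; remainder 0
So 223 = 144 + 55 + 21 + 3, with no two terms consecutive in the sequence.

144 + 55 + 21 + 3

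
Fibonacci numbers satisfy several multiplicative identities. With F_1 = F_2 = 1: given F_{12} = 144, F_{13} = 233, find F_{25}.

By the addition formula F_{m+n} = F_m F_{n+1} + F_{m−1} F_n with m=13, n=12: F_{25} = 233·233 + 144·144 = 54289 + 20736 = 75025.

75025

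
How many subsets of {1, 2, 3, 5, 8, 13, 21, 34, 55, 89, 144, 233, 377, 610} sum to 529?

19

529 = 377+144+8 = 377+144+5+3 = 377+89+55+8 = … (16 more), for 19 in all.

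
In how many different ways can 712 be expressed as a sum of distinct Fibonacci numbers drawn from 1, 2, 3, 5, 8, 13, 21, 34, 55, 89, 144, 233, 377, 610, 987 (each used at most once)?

21

Starting from the Zeckendorf form and repeatedly splitting a term F_k into F_{k−1} + F_{k−2} (when neither is already used) reaches every representation.
712 = 610+89+13 = 610+89+8+5 = 610+55+34+13 = … (18 more), for 21 in all.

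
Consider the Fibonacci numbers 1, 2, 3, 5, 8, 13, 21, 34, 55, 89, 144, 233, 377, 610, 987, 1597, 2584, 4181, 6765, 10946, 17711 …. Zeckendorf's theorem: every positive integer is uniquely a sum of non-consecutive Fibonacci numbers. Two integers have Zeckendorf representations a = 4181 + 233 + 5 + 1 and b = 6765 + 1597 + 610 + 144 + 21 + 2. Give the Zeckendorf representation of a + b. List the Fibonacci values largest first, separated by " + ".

The two numbers are 4420 and 9139, so their sum is 13559.
Repeatedly subtract the largest Fibonacci number that fits:
subtract 10946 from 13559: 2613 remains
subtract 2584 from 2613: 29 remains
subtract 21 from 29: 8 remains
subtract 8 from 8: 0 remains

10946 + 2584 + 21 + 8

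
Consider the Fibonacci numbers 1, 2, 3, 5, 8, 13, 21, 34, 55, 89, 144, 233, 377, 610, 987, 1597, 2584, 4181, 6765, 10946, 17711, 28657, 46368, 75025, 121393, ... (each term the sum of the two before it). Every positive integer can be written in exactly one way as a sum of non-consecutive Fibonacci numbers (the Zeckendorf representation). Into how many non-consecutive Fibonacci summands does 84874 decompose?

6

Greedy algorithm:
subtract 75025 from 84874: 9849 remains
subtract 6765 from 9849: 3084 remains
subtract 2584 from 3084: 500 remains
subtract 377 from 500: 123 remains
subtract 89 from 123: 34 remains
subtract 34 from 34: 0 remains
84874 = 75025 + 6765 + 2584 + 377 + 89 + 34, which has 6 terms.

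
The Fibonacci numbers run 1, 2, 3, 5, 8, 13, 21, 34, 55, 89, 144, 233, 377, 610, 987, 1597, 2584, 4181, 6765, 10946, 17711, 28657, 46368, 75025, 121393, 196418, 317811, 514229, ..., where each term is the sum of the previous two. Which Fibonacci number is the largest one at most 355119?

317811

317811 ≤ 355119 < 514229, so the largest Fibonacci number not exceeding 355119 is 317811.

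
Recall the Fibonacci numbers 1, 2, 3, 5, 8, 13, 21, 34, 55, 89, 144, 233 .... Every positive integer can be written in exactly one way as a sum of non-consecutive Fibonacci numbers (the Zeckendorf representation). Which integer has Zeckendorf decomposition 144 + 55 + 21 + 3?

223

144 + 55 + 21 + 3 = 223.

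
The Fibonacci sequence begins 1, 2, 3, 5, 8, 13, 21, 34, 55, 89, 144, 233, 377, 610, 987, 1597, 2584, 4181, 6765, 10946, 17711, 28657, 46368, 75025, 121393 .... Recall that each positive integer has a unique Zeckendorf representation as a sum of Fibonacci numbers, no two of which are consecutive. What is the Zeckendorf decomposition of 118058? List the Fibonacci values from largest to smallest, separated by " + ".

75025 + 28657 + 10946 + 2584 + 610 + 233 + 3

Greedy algorithm:
118058: greatest Fibonacci not exceeding it is 75025, leaving 43033
43033: greatest Fibonacci not exceeding it is 28657, leaving 14376
14376: greatest Fibonacci not exceeding it is 10946, leaving 3430
3430: greatest Fibonacci not exceeding it is 2584, leaving 846
846: greatest Fibonacci not exceeding it is 610, leaving 236
236: greatest Fibonacci not exceeding it is 233, leaving 3
3: greatest Fibonacci not exceeding it is 3, leaving 0
So 118058 = 75025 + 28657 + 10946 + 2584 + 610 + 233 + 3, with no two terms consecutive in the sequence.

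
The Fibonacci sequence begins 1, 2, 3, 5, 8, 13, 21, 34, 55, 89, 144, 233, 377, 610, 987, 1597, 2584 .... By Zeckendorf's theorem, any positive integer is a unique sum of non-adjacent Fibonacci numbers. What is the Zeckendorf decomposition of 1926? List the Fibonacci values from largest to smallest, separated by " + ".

1597 + 233 + 89 + 5 + 2

take 1597 (≤ 1926); 1926 − 1597 = 329
take 233 (≤ 329); 329 − 233 = 96
take 89 (≤ 96); 96 − 89 = 7
take 5 (≤ 7); 7 − 5 = 2
take 2 (≤ 2); 2 − 2 = 0
So 1926 = 1597 + 233 + 89 + 5 + 2, with no two terms consecutive in the sequence.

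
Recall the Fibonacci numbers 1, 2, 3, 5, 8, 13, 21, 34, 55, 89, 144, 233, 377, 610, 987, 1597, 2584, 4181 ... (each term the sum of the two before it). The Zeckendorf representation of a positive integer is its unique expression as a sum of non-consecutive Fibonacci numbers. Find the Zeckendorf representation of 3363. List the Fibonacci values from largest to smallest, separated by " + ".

3363: greatest Fibonacci not exceeding it is 2584, leaving 779
779: greatest Fibonacci not exceeding it is 610, leaving 169
169: greatest Fibonacci not exceeding it is 144, leaving 25
25: greatest Fibonacci not exceeding it is 21, leaving 4
4: greatest Fibonacci not exceeding it is 3, leaving 1
1: greatest Fibonacci not exceeding it is 1, leaving 0
So 3363 = 2584 + 610 + 144 + 21 + 3 + 1, with no two terms consecutive in the sequence.

2584 + 610 + 144 + 21 + 3 + 1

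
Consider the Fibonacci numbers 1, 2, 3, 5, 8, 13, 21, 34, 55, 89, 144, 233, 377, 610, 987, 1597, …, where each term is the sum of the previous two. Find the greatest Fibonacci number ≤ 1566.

987 ≤ 1566 < 1597, so the largest Fibonacci number not exceeding 1566 is 987.

987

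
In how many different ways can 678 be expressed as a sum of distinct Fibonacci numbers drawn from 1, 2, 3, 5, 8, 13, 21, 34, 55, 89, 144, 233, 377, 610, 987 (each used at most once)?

Starting from the Zeckendorf form and repeatedly splitting a term F_k into F_{k−1} + F_{k−2} (when neither is already used) reaches every representation.
678 = 610+55+13 = 610+55+8+5 = 610+34+21+13 = … (15 more), for 18 in all.

18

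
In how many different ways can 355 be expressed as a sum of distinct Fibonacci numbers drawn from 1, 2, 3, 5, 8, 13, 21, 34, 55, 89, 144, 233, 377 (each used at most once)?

3

355 = 233+89+21+8+3+1 = 233+55+34+21+8+3+1 = 144+89+55+34+21+8+3+1 — 3 representations.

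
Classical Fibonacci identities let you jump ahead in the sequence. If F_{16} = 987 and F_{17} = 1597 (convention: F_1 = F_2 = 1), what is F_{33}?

By F_{2k+1} = F_k² + F_{k+1}²: F_{33} = 987² + 1597² = 974169 + 2550409 = 3524578.

3524578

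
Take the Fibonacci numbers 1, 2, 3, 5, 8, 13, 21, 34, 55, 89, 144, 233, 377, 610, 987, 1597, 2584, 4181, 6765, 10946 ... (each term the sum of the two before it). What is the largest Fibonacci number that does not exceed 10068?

6765 ≤ 10068 < 10946, so the largest Fibonacci number not exceeding 10068 is 6765.

6765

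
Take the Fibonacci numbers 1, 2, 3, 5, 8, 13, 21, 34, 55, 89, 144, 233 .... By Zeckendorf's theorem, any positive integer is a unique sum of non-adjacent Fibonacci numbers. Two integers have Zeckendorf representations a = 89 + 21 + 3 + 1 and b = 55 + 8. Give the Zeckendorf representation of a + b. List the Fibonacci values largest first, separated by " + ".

The two numbers are 114 and 63, so their sum is 177.
177: greatest Fibonacci not exceeding it is 144, leaving 33
33: greatest Fibonacci not exceeding it is 21, leaving 12
12: greatest Fibonacci not exceeding it is 8, leaving 4
4: greatest Fibonacci not exceeding it is 3, leaving 1
1: greatest Fibonacci not exceeding it is 1, leaving 0

144 + 21 + 8 + 3 + 1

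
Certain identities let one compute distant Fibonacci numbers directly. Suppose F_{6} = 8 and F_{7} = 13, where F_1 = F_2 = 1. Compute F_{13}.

By F_{2k+1} = F_k² + F_{k+1}²: F_{13} = 8² + 13² = 64 + 169 = 233.

233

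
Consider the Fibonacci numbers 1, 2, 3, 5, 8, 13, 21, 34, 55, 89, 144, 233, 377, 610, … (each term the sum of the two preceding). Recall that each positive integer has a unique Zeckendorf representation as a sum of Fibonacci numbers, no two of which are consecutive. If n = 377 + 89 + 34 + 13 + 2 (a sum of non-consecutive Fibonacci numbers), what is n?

515

377 + 89 + 34 + 13 + 2 = 515.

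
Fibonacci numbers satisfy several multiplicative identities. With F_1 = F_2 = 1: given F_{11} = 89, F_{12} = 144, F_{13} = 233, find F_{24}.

46368

By the addition formula F_{m+n} = F_m F_{n+1} + F_{m−1} F_n with m=12, n=12: F_{24} = 144·233 + 89·144 = 33552 + 12816 = 46368.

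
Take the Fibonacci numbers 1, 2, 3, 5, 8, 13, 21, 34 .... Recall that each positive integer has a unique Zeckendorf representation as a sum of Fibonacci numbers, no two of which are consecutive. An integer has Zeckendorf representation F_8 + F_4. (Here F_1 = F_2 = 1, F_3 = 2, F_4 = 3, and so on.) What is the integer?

F_8 + F_4 = 21 + 3 = 24.

24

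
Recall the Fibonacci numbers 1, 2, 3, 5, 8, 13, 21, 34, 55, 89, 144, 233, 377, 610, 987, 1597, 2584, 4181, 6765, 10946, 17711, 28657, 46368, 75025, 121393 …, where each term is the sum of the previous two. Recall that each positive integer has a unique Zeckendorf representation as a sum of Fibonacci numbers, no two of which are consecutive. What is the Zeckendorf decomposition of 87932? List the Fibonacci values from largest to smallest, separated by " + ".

Greedy algorithm:
87932: greatest Fibonacci not exceeding it is 75025, leaving 12907
12907: greatest Fibonacci not exceeding it is 10946, leaving 1961
1961: greatest Fibonacci not exceeding it is 1597, leaving 364
364: greatest Fibonacci not exceeding it is 233, leaving 131
131: greatest Fibonacci not exceeding it is 89, leaving 42
42: greatest Fibonacci not exceeding it is 34, leaving 8
8: greatest Fibonacci not exceeding it is 8, leaving 0
So 87932 = 75025 + 10946 + 1597 + 233 + 89 + 34 + 8, with no two terms consecutive in the sequence.

75025 + 10946 + 1597 + 233 + 89 + 34 + 8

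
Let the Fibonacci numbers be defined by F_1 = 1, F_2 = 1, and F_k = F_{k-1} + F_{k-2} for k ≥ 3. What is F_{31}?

1346269

Iterating the recurrence up to F_{24} = 46368 and F_{23} = 28657:
F_{25} = F_{24} + F_{23} = 46368 + 28657 = 75025
F_{26} = F_{25} + F_{24} = 75025 + 46368 = 121393
F_{27} = F_{26} + F_{25} = 121393 + 75025 = 196418
F_{28} = F_{27} + F_{26} = 196418 + 121393 = 317811
F_{29} = F_{28} + F_{27} = 317811 + 196418 = 514229
F_{30} = F_{29} + F_{28} = 514229 + 317811 = 832040
F_{31} = F_{30} + F_{29} = 832040 + 514229 = 1346269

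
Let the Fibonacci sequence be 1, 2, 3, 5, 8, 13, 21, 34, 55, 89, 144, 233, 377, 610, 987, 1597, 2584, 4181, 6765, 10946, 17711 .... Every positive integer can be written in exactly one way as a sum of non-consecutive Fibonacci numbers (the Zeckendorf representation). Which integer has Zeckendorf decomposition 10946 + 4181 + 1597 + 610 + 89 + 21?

17444

10946 + 4181 + 1597 + 610 + 89 + 21 = 17444.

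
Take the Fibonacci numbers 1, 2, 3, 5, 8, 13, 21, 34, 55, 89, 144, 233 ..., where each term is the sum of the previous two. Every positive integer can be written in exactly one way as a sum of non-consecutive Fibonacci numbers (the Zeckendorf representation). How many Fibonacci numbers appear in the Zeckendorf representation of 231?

5

subtract 144 from 231: 87 remains
subtract 55 from 87: 32 remains
subtract 21 from 32: 11 remains
subtract 8 from 11: 3 remains
subtract 3 from 3: 0 remains
231 = 144 + 55 + 21 + 8 + 3, which has 5 terms.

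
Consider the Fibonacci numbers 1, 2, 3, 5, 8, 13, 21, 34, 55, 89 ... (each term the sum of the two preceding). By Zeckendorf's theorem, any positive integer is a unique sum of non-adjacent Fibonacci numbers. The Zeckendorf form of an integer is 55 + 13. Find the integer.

55 + 13 = 68.

68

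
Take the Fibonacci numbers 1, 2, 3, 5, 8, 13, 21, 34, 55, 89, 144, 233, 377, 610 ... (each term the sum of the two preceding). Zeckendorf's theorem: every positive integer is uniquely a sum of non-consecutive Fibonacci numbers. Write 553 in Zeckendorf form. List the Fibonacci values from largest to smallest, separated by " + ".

377 + 144 + 21 + 8 + 3

Repeatedly subtract the largest Fibonacci number that fits:
subtract 377 from 553: 176 remains
subtract 144 from 176: 32 remains
subtract 21 from 32: 11 remains
subtract 8 from 11: 3 remains
subtract 3 from 3: 0 remains
So 553 = 377 + 144 + 21 + 8 + 3, with no two terms consecutive in the sequence.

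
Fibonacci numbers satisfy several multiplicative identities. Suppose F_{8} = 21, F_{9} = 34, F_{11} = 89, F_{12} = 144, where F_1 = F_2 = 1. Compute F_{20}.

By the addition formula F_{m+n} = F_m F_{n+1} + F_{m−1} F_n with m=12, n=8: F_{20} = 144·34 + 89·21 = 4896 + 1869 = 6765.

6765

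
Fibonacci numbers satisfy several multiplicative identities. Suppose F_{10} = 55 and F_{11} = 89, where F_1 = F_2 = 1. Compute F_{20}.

By the doubling identity F_{2k} = F_k(2F_{k+1} − F_k): F_{20} = 55·(2·89 − 55) = 55·123 = 6765.

6765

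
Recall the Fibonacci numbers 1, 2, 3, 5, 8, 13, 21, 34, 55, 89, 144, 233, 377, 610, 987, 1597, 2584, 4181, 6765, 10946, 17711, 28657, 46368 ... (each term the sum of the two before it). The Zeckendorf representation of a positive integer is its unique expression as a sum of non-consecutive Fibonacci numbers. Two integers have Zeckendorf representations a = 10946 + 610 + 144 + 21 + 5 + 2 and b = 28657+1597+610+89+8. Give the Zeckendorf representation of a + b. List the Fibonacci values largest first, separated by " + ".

The two numbers are 11728 and 30961, so their sum is 42689.
Greedy algorithm:
largest Fibonacci ≤ 42689 is 28657; 42689 − 28657 = 14032
largest Fibonacci ≤ 14032 is 10946; 14032 − 10946 = 3086
largest Fibonacci ≤ 3086 is 2584; 3086 − 2584 = 502
largest Fibonacci ≤ 502 is 377; 502 − 377 = 125
largest Fibonacci ≤ 125 is 89; 125 − 89 = 36
largest Fibonacci ≤ 36 is 34; 36 − 34 = 2
largest Fibonacci ≤ 2 is 2; 2 − 2 = 0

28657 + 10946 + 2584 + 377 + 89 + 34 + 2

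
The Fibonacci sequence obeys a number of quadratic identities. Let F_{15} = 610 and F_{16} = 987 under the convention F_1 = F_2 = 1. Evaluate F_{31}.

By F_{2k+1} = F_k² + F_{k+1}²: F_{31} = 610² + 987² = 372100 + 974169 = 1346269.

1346269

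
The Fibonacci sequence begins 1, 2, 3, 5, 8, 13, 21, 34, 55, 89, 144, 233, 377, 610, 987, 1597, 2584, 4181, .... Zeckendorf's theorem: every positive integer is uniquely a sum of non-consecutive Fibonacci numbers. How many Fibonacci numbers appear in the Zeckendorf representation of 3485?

2584 ≤ 3485 < 4181, so take 2584; remainder 901
610 ≤ 901 < 987, so take 610; remainder 291
233 ≤ 291 < 377, so take 233; remainder 58
55 ≤ 58 < 89, so take 55; remainder 3
3 ≤ 3 < 5, so take 3; remainder 0
3485 = 2584 + 610 + 233 + 55 + 3, which has 5 terms.

5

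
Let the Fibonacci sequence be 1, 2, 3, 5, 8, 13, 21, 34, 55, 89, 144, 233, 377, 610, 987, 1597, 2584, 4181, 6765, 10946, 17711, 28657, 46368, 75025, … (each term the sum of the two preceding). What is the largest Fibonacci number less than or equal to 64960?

46368

46368 ≤ 64960 < 75025, so the largest Fibonacci number not exceeding 64960 is 46368.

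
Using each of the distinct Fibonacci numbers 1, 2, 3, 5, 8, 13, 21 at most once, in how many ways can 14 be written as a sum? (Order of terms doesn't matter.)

14 = 13+1 = 8+5+1 = 8+3+2+1 — 3 representations.

3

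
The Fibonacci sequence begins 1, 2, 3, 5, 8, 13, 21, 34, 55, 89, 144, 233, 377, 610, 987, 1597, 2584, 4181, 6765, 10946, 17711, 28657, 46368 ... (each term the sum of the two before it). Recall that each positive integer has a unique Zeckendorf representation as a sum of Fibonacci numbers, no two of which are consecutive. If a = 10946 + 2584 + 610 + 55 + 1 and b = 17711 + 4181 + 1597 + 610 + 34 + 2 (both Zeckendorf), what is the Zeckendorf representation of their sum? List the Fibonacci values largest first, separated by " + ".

28657 + 6765 + 2584 + 233 + 89 + 3

The two numbers are 14196 and 24135, so their sum is 38331.
take 28657 (≤ 38331); 38331 − 28657 = 9674
take 6765 (≤ 9674); 9674 − 6765 = 2909
take 2584 (≤ 2909); 2909 − 2584 = 325
take 233 (≤ 325); 325 − 233 = 92
take 89 (≤ 92); 92 − 89 = 3
take 3 (≤ 3); 3 − 3 = 0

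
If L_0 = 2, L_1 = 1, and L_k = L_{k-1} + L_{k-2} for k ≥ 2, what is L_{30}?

1860498

Iterating the recurrence up to L_{22} = 39603 and L_{21} = 24476:
L_{23} = L_{22} + L_{21} = 39603 + 24476 = 64079
L_{24} = L_{23} + L_{22} = 64079 + 39603 = 103682
L_{25} = L_{24} + L_{23} = 103682 + 64079 = 167761
L_{26} = L_{25} + L_{24} = 167761 + 103682 = 271443
L_{27} = L_{26} + L_{25} = 271443 + 167761 = 439204
L_{28} = L_{27} + L_{26} = 439204 + 271443 = 710647
L_{29} = L_{28} + L_{27} = 710647 + 439204 = 1149851
L_{30} = L_{29} + L_{28} = 1149851 + 710647 = 1860498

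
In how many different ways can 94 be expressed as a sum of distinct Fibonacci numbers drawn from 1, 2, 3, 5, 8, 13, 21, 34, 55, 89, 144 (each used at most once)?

Each representation comes from the Zeckendorf form by replacing some F_k with F_{k−1} + F_{k−2} where possible.
94 = 89+5 = 89+3+2 = 55+34+5 = 55+34+3+2 = … (3 more), for 7 in all.

7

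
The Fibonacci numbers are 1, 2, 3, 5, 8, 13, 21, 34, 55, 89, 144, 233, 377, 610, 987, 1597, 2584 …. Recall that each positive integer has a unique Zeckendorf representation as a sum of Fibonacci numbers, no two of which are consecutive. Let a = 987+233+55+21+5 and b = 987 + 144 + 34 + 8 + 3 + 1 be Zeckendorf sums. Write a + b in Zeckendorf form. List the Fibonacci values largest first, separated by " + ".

The two numbers are 1301 and 1177, so their sum is 2478.
2478: greatest Fibonacci not exceeding it is 1597, leaving 881
881: greatest Fibonacci not exceeding it is 610, leaving 271
271: greatest Fibonacci not exceeding it is 233, leaving 38
38: greatest Fibonacci not exceeding it is 34, leaving 4
4: greatest Fibonacci not exceeding it is 3, leaving 1
1: greatest Fibonacci not exceeding it is 1, leaving 0

1597 + 610 + 233 + 34 + 3 + 1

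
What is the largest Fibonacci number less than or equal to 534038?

514229

514229 ≤ 534038 < 832040, so the largest Fibonacci number not exceeding 534038 is 514229.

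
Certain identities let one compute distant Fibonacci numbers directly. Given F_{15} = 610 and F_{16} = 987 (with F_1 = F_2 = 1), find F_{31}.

By F_{2k+1} = F_k² + F_{k+1}²: F_{31} = 610² + 987² = 372100 + 974169 = 1346269.

1346269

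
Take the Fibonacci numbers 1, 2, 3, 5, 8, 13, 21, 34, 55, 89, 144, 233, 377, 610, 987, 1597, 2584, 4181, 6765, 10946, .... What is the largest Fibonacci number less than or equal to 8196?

6765 ≤ 8196 < 10946, so the largest Fibonacci number not exceeding 8196 is 6765.

6765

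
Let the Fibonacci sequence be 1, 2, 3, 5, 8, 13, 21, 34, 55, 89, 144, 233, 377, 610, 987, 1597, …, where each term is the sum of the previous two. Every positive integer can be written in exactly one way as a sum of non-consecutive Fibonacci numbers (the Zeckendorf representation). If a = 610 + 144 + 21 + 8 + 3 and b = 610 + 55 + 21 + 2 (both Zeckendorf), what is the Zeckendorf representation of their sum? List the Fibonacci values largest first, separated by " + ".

The two numbers are 786 and 688, so their sum is 1474.
1474 − 987 = 487
487 − 377 = 110
110 − 89 = 21
21 − 21 = 0

987 + 377 + 89 + 21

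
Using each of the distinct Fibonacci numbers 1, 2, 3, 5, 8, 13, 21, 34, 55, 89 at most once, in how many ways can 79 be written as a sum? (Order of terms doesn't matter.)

8

79 = 55+21+3 = 55+21+2+1 = 55+13+8+3 = … (5 more), for 8 in all.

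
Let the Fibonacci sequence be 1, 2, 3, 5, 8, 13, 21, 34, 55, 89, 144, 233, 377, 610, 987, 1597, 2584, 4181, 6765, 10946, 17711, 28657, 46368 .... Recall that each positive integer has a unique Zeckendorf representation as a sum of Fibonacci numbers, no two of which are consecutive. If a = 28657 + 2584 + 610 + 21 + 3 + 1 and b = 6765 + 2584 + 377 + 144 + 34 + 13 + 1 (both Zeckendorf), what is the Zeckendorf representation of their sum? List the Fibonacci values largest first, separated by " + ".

28657 + 10946 + 1597 + 377 + 144 + 55 + 13 + 5

The two numbers are 31876 and 9918, so their sum is 41794.
Repeatedly subtract the largest Fibonacci number that fits:
largest Fibonacci ≤ 41794 is 28657; 41794 − 28657 = 13137
largest Fibonacci ≤ 13137 is 10946; 13137 − 10946 = 2191
largest Fibonacci ≤ 2191 is 1597; 2191 − 1597 = 594
largest Fibonacci ≤ 594 is 377; 594 − 377 = 217
largest Fibonacci ≤ 217 is 144; 217 − 144 = 73
largest Fibonacci ≤ 73 is 55; 73 − 55 = 18
largest Fibonacci ≤ 18 is 13; 18 − 13 = 5
largest Fibonacci ≤ 5 is 5; 5 − 5 = 0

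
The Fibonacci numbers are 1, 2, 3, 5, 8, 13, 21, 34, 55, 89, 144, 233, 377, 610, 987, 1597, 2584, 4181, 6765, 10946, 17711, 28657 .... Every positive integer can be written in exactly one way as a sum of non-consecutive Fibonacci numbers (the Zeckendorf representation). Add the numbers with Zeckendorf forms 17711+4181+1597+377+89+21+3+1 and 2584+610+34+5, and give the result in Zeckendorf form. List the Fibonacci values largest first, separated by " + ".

17711 + 6765 + 2584 + 144 + 8 + 1

The two numbers are 23980 and 3233, so their sum is 27213.
subtract 17711 from 27213: 9502 remains
subtract 6765 from 9502: 2737 remains
subtract 2584 from 2737: 153 remains
subtract 144 from 153: 9 remains
subtract 8 from 9: 1 remains
subtract 1 from 1: 0 remains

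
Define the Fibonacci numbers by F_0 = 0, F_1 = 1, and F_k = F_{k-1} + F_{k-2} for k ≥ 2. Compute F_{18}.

2584

Iterating the recurrence up to F_{13} = 233 and F_{12} = 144:
F_{14} = F_{13} + F_{12} = 233 + 144 = 377
F_{15} = F_{14} + F_{13} = 377 + 233 = 610
F_{16} = F_{15} + F_{14} = 610 + 377 = 987
F_{17} = F_{16} + F_{15} = 987 + 610 = 1597
F_{18} = F_{17} + F_{16} = 1597 + 987 = 2584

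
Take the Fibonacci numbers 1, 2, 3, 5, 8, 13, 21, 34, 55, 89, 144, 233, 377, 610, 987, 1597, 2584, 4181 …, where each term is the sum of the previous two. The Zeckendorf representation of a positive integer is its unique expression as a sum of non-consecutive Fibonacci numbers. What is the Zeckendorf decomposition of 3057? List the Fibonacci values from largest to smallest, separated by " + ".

2584 + 377 + 89 + 5 + 2

take 2584 (≤ 3057); 3057 − 2584 = 473
take 377 (≤ 473); 473 − 377 = 96
take 89 (≤ 96); 96 − 89 = 7
take 5 (≤ 7); 7 − 5 = 2
take 2 (≤ 2); 2 − 2 = 0
So 3057 = 2584 + 377 + 89 + 5 + 2, with no two terms consecutive in the sequence.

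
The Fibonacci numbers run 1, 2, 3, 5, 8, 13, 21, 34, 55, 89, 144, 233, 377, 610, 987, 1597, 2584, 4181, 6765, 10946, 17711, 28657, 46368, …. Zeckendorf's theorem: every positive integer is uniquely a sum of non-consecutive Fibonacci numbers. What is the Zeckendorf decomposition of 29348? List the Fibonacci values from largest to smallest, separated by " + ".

Greedily peel off the largest Fibonacci term at each step:
29348: greatest Fibonacci not exceeding it is 28657, leaving 691
691: greatest Fibonacci not exceeding it is 610, leaving 81
81: greatest Fibonacci not exceeding it is 55, leaving 26
26: greatest Fibonacci not exceeding it is 21, leaving 5
5: greatest Fibonacci not exceeding it is 5, leaving 0
So 29348 = 28657 + 610 + 55 + 21 + 5, with no two terms consecutive in the sequence.

28657 + 610 + 55 + 21 + 5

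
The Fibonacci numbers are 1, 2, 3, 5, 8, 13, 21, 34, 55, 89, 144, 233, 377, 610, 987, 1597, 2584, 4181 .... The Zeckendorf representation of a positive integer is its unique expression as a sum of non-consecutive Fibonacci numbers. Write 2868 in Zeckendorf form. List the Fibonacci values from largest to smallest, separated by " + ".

Greedy algorithm:
largest Fibonacci ≤ 2868 is 2584; 2868 − 2584 = 284
largest Fibonacci ≤ 284 is 233; 284 − 233 = 51
largest Fibonacci ≤ 51 is 34; 51 − 34 = 17
largest Fibonacci ≤ 17 is 13; 17 − 13 = 4
largest Fibonacci ≤ 4 is 3; 4 − 3 = 1
largest Fibonacci ≤ 1 is 1; 1 − 1 = 0
So 2868 = 2584 + 233 + 34 + 13 + 3 + 1, with no two terms consecutive in the sequence.

2584 + 233 + 34 + 13 + 3 + 1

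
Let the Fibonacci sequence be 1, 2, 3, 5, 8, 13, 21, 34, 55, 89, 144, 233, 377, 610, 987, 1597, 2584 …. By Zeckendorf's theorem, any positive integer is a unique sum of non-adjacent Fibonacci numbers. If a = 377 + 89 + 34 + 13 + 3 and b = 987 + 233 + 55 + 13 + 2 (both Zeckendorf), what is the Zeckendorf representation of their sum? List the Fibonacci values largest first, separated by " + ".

The two numbers are 516 and 1290, so their sum is 1806.
Greedy algorithm:
1806 − 1597 = 209
209 − 144 = 65
65 − 55 = 10
10 − 8 = 2
2 − 2 = 0

1597 + 144 + 55 + 8 + 2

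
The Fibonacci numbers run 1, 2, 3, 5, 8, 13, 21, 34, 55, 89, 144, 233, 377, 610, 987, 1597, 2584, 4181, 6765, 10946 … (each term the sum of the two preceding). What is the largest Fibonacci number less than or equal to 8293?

6765 ≤ 8293 < 10946, so the largest Fibonacci number not exceeding 8293 is 6765.

6765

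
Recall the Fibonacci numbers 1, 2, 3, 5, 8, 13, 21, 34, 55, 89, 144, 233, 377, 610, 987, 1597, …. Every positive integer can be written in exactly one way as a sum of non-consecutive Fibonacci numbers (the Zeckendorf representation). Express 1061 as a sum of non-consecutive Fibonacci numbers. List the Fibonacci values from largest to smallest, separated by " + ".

987 + 55 + 13 + 5 + 1

1061 − 987 = 74
74 − 55 = 19
19 − 13 = 6
6 − 5 = 1
1 − 1 = 0
So 1061 = 987 + 55 + 13 + 5 + 1, with no two terms consecutive in the sequence.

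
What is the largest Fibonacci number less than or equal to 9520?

6765

6765 ≤ 9520 < 10946, so the largest Fibonacci number not exceeding 9520 is 6765.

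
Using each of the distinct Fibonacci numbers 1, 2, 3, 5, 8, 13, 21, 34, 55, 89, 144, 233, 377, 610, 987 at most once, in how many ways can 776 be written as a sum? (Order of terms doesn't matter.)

Each representation comes from the Zeckendorf form by replacing some F_k with F_{k−1} + F_{k−2} where possible.
776 = 610+144+21+1 = 610+144+13+8+1 = 610+89+55+21+1 = … (13 more), for 16 in all.

16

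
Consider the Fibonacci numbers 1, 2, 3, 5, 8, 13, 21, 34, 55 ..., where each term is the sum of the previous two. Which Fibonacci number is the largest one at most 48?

34

34 ≤ 48 < 55, so the largest Fibonacci number not exceeding 48 is 34.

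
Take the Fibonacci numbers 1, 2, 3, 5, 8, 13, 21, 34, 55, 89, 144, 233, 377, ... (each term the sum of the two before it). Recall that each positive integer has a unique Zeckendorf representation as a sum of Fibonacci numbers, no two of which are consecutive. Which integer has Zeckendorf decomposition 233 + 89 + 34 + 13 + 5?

374

233 + 89 + 34 + 13 + 5 = 374.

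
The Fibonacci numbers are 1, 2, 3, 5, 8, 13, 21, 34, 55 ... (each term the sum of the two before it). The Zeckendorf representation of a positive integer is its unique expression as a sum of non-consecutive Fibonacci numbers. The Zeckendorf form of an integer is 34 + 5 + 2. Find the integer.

41

34 + 5 + 2 = 41.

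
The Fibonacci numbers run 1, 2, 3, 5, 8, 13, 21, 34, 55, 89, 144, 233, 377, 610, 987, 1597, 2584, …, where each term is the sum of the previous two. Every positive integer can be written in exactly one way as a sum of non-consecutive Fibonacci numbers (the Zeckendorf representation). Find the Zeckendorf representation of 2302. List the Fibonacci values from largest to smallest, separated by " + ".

1597 + 610 + 89 + 5 + 1

subtract 1597 from 2302: 705 remains
subtract 610 from 705: 95 remains
subtract 89 from 95: 6 remains
subtract 5 from 6: 1 remains
subtract 1 from 1: 0 remains
So 2302 = 1597 + 610 + 89 + 5 + 1, with no two terms consecutive in the sequence.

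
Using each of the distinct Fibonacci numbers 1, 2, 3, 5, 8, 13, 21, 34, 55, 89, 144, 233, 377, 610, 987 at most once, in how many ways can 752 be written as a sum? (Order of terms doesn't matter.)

752 = 610+89+34+13+5+1 = 610+89+34+13+3+2+1 = 377+233+89+34+13+5+1 = 610+89+34+8+5+3+2+1 = 377+233+89+34+13+3+2+1 = … (6 more), for 11 in all.

11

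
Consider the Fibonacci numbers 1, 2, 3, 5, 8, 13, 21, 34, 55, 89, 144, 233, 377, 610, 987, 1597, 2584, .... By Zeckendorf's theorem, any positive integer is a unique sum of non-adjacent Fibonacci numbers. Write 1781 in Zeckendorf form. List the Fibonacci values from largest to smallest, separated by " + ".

1597 + 144 + 34 + 5 + 1

subtract 1597 from 1781: 184 remains
subtract 144 from 184: 40 remains
subtract 34 from 40: 6 remains
subtract 5 from 6: 1 remains
subtract 1 from 1: 0 remains
So 1781 = 1597 + 144 + 34 + 5 + 1, with no two terms consecutive in the sequence.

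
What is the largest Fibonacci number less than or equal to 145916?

121393 ≤ 145916 < 196418, so the largest Fibonacci number not exceeding 145916 is 121393.

121393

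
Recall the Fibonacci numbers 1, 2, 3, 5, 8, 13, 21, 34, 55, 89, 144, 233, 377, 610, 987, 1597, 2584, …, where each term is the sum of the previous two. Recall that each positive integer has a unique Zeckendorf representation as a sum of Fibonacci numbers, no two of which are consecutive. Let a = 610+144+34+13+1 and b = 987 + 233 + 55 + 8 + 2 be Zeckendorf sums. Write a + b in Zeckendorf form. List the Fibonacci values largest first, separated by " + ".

1597 + 377 + 89 + 21 + 3

The two numbers are 802 and 1285, so their sum is 2087.
largest Fibonacci ≤ 2087 is 1597; 2087 − 1597 = 490
largest Fibonacci ≤ 490 is 377; 490 − 377 = 113
largest Fibonacci ≤ 113 is 89; 113 − 89 = 24
largest Fibonacci ≤ 24 is 21; 24 − 21 = 3
largest Fibonacci ≤ 3 is 3; 3 − 3 = 0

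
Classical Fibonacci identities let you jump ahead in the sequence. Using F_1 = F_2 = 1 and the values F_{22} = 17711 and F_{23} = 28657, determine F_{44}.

By the doubling identity F_{2k} = F_k(2F_{k+1} − F_k): F_{44} = 17711·(2·28657 − 17711) = 17711·39603 = 701408733.

701408733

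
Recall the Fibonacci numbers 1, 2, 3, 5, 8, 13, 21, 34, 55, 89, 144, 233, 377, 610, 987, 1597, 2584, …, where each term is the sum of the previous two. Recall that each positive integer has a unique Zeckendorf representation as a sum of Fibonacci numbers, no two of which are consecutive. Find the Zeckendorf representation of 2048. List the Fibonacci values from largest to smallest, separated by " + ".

take 1597 (≤ 2048); 2048 − 1597 = 451
take 377 (≤ 451); 451 − 377 = 74
take 55 (≤ 74); 74 − 55 = 19
take 13 (≤ 19); 19 − 13 = 6
take 5 (≤ 6); 6 − 5 = 1
take 1 (≤ 1); 1 − 1 = 0
So 2048 = 1597 + 377 + 55 + 13 + 5 + 1, with no two terms consecutive in the sequence.

1597 + 377 + 55 + 13 + 5 + 1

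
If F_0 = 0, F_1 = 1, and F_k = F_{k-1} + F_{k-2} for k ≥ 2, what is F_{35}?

Iterating the recurrence up to F_{31} = 1346269 and F_{30} = 832040:
F_{32} = F_{31} + F_{30} = 1346269 + 832040 = 2178309
F_{33} = F_{32} + F_{31} = 2178309 + 1346269 = 3524578
F_{34} = F_{33} + F_{32} = 3524578 + 2178309 = 5702887
F_{35} = F_{34} + F_{33} = 5702887 + 3524578 = 9227465

9227465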